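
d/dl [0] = 0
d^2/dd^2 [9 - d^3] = -6*d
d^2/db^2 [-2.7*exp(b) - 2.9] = -2.7*exp(b)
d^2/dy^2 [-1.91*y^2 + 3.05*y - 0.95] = -3.82000000000000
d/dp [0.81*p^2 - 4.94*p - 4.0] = 1.62*p - 4.94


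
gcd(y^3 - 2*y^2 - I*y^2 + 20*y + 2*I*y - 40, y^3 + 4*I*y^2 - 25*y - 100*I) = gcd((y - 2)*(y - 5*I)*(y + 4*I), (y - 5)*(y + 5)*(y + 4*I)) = y + 4*I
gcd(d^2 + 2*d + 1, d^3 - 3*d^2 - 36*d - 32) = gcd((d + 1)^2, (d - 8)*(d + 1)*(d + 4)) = d + 1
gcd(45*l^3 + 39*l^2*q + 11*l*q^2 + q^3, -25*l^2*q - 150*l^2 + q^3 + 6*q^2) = 5*l + q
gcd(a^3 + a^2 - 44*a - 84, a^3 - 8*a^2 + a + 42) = a^2 - 5*a - 14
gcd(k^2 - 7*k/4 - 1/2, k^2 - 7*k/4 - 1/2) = k^2 - 7*k/4 - 1/2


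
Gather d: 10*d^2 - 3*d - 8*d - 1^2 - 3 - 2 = 10*d^2 - 11*d - 6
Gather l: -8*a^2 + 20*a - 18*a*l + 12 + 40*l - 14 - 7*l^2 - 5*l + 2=-8*a^2 + 20*a - 7*l^2 + l*(35 - 18*a)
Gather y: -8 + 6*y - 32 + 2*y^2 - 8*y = 2*y^2 - 2*y - 40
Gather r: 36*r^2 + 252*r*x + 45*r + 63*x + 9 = 36*r^2 + r*(252*x + 45) + 63*x + 9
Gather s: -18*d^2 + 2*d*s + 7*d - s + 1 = -18*d^2 + 7*d + s*(2*d - 1) + 1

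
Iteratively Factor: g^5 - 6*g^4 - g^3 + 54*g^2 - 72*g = (g + 3)*(g^4 - 9*g^3 + 26*g^2 - 24*g) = g*(g + 3)*(g^3 - 9*g^2 + 26*g - 24) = g*(g - 3)*(g + 3)*(g^2 - 6*g + 8) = g*(g - 3)*(g - 2)*(g + 3)*(g - 4)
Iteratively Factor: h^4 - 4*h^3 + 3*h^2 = (h)*(h^3 - 4*h^2 + 3*h) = h^2*(h^2 - 4*h + 3) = h^2*(h - 3)*(h - 1)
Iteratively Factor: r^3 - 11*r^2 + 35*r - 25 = (r - 5)*(r^2 - 6*r + 5) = (r - 5)^2*(r - 1)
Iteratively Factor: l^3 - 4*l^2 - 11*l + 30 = (l - 5)*(l^2 + l - 6) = (l - 5)*(l + 3)*(l - 2)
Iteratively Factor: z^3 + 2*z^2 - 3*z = (z + 3)*(z^2 - z) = z*(z + 3)*(z - 1)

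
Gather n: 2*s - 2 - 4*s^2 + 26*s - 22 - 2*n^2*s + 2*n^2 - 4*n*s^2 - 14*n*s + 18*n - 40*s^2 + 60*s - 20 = n^2*(2 - 2*s) + n*(-4*s^2 - 14*s + 18) - 44*s^2 + 88*s - 44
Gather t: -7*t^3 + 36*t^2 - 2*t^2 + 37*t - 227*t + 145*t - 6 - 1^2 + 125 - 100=-7*t^3 + 34*t^2 - 45*t + 18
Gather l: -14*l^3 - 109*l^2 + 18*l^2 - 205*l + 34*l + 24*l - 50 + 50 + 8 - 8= -14*l^3 - 91*l^2 - 147*l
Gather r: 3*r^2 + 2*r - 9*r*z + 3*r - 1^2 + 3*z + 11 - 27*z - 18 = 3*r^2 + r*(5 - 9*z) - 24*z - 8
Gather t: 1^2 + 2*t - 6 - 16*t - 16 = -14*t - 21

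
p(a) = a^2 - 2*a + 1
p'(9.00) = 16.00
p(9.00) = 64.00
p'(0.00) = -2.00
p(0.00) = 1.00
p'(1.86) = 1.72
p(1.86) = 0.74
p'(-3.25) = -8.50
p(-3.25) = 18.06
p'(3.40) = 4.80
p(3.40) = 5.76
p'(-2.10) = -6.20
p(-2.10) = 9.61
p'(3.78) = 5.56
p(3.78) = 7.73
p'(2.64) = 3.28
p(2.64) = 2.69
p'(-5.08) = -12.16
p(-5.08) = 36.97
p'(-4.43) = -10.86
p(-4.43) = 29.48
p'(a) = 2*a - 2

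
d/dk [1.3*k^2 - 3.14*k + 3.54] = 2.6*k - 3.14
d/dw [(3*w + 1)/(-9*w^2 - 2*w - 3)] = (27*w^2 + 18*w - 7)/(81*w^4 + 36*w^3 + 58*w^2 + 12*w + 9)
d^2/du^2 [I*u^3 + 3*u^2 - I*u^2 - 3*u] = 6*I*u + 6 - 2*I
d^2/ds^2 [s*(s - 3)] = 2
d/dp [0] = 0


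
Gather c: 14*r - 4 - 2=14*r - 6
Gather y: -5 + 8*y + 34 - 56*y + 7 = 36 - 48*y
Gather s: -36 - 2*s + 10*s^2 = 10*s^2 - 2*s - 36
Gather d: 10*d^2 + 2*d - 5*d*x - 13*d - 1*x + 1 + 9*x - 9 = 10*d^2 + d*(-5*x - 11) + 8*x - 8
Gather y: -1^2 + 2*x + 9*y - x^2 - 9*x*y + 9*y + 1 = -x^2 + 2*x + y*(18 - 9*x)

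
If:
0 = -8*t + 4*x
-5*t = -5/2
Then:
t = 1/2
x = 1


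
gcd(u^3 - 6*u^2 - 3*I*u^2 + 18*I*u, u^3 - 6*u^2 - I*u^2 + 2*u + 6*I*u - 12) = u - 6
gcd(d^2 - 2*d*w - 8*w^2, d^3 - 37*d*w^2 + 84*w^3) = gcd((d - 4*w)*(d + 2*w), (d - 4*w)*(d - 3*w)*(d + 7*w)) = -d + 4*w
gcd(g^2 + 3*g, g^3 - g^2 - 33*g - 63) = g + 3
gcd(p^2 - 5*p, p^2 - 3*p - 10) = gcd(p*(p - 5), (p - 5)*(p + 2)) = p - 5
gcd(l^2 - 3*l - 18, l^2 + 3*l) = l + 3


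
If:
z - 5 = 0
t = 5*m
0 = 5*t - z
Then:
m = 1/5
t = 1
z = 5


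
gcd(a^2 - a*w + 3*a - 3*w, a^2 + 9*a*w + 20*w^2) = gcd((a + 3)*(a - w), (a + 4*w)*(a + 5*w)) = 1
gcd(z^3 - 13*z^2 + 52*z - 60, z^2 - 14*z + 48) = z - 6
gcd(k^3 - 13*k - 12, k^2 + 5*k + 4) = k + 1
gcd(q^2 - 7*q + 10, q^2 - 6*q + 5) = q - 5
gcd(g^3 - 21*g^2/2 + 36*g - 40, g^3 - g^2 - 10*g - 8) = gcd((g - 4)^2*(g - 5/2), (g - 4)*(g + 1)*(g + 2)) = g - 4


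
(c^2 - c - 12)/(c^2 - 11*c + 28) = (c + 3)/(c - 7)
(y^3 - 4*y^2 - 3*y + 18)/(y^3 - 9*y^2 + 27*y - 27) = (y + 2)/(y - 3)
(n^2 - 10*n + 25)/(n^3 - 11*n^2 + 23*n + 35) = (n - 5)/(n^2 - 6*n - 7)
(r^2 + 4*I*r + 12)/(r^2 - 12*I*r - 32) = (r^2 + 4*I*r + 12)/(r^2 - 12*I*r - 32)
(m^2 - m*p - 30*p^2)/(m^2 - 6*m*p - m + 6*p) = (m + 5*p)/(m - 1)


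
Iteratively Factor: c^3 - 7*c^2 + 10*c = (c - 2)*(c^2 - 5*c) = c*(c - 2)*(c - 5)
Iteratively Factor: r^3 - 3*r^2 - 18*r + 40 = (r + 4)*(r^2 - 7*r + 10) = (r - 5)*(r + 4)*(r - 2)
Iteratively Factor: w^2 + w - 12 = (w + 4)*(w - 3)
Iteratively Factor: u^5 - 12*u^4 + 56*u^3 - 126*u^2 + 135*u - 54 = (u - 3)*(u^4 - 9*u^3 + 29*u^2 - 39*u + 18) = (u - 3)^2*(u^3 - 6*u^2 + 11*u - 6) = (u - 3)^2*(u - 2)*(u^2 - 4*u + 3) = (u - 3)^3*(u - 2)*(u - 1)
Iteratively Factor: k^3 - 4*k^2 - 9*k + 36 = (k - 3)*(k^2 - k - 12) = (k - 3)*(k + 3)*(k - 4)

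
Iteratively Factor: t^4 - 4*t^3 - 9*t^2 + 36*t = (t - 3)*(t^3 - t^2 - 12*t) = (t - 3)*(t + 3)*(t^2 - 4*t) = t*(t - 3)*(t + 3)*(t - 4)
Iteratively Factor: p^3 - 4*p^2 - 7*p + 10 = (p - 5)*(p^2 + p - 2) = (p - 5)*(p - 1)*(p + 2)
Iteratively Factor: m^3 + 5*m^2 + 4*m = (m + 4)*(m^2 + m) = m*(m + 4)*(m + 1)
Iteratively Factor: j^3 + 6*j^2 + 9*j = (j + 3)*(j^2 + 3*j) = j*(j + 3)*(j + 3)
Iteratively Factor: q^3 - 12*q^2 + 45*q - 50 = (q - 5)*(q^2 - 7*q + 10) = (q - 5)^2*(q - 2)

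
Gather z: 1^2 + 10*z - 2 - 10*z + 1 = 0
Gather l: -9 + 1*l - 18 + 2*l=3*l - 27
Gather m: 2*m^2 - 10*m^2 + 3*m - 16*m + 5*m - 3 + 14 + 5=-8*m^2 - 8*m + 16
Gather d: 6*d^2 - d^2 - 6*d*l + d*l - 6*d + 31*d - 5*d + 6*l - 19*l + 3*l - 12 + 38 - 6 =5*d^2 + d*(20 - 5*l) - 10*l + 20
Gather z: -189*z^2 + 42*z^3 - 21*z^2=42*z^3 - 210*z^2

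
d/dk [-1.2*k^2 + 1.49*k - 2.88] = 1.49 - 2.4*k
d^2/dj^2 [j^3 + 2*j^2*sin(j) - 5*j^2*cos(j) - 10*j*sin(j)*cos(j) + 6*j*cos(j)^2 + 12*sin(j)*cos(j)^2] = -2*j^2*sin(j) + 5*j^2*cos(j) + 20*j*sin(j) + 20*j*sin(2*j) + 8*j*cos(j) - 12*j*cos(2*j) + 6*j + sin(j) - 12*sin(2*j) - 27*sin(3*j) - 10*cos(j) - 20*cos(2*j)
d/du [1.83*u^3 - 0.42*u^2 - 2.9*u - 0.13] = 5.49*u^2 - 0.84*u - 2.9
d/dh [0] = 0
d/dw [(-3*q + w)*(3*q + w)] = 2*w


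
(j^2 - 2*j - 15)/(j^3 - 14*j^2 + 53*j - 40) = (j + 3)/(j^2 - 9*j + 8)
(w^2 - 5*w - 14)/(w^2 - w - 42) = (w + 2)/(w + 6)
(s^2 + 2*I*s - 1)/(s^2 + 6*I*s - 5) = (s + I)/(s + 5*I)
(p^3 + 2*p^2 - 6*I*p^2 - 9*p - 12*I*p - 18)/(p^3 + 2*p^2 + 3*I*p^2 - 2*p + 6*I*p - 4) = (p^2 - 6*I*p - 9)/(p^2 + 3*I*p - 2)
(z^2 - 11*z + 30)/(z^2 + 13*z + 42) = (z^2 - 11*z + 30)/(z^2 + 13*z + 42)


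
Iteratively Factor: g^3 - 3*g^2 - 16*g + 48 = (g + 4)*(g^2 - 7*g + 12) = (g - 4)*(g + 4)*(g - 3)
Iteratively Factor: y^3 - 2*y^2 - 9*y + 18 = (y + 3)*(y^2 - 5*y + 6) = (y - 2)*(y + 3)*(y - 3)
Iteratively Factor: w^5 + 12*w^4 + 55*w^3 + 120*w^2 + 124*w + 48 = (w + 2)*(w^4 + 10*w^3 + 35*w^2 + 50*w + 24) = (w + 1)*(w + 2)*(w^3 + 9*w^2 + 26*w + 24) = (w + 1)*(w + 2)^2*(w^2 + 7*w + 12) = (w + 1)*(w + 2)^2*(w + 3)*(w + 4)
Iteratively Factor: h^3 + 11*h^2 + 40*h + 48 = (h + 3)*(h^2 + 8*h + 16) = (h + 3)*(h + 4)*(h + 4)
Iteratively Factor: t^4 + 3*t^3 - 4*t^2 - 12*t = (t)*(t^3 + 3*t^2 - 4*t - 12) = t*(t + 3)*(t^2 - 4) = t*(t - 2)*(t + 3)*(t + 2)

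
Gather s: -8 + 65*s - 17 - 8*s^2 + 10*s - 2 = -8*s^2 + 75*s - 27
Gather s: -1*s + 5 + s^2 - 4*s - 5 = s^2 - 5*s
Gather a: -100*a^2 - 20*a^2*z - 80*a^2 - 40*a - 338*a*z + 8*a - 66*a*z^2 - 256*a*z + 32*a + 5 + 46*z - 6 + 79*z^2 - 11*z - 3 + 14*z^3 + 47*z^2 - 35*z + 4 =a^2*(-20*z - 180) + a*(-66*z^2 - 594*z) + 14*z^3 + 126*z^2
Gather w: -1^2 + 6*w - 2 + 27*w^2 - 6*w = 27*w^2 - 3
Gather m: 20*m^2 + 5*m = 20*m^2 + 5*m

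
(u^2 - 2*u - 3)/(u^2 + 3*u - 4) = (u^2 - 2*u - 3)/(u^2 + 3*u - 4)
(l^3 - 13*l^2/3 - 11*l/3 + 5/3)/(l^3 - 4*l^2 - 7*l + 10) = (l^2 + 2*l/3 - 1/3)/(l^2 + l - 2)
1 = 1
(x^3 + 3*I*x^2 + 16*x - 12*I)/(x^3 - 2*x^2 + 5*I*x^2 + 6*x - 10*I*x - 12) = (x - 2*I)/(x - 2)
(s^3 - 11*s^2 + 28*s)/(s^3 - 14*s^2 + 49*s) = (s - 4)/(s - 7)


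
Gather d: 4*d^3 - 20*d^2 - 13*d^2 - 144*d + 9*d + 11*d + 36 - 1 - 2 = 4*d^3 - 33*d^2 - 124*d + 33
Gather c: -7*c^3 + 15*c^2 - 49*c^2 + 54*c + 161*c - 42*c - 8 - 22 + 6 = -7*c^3 - 34*c^2 + 173*c - 24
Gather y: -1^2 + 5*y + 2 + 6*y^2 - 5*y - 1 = 6*y^2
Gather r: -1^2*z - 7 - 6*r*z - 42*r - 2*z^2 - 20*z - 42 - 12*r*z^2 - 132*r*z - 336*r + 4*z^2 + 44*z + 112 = r*(-12*z^2 - 138*z - 378) + 2*z^2 + 23*z + 63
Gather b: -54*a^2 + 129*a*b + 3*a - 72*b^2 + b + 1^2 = -54*a^2 + 3*a - 72*b^2 + b*(129*a + 1) + 1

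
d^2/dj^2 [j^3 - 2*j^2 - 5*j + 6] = 6*j - 4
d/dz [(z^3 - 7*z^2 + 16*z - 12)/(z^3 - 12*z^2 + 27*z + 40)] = (-5*z^4 + 22*z^3 + 159*z^2 - 848*z + 964)/(z^6 - 24*z^5 + 198*z^4 - 568*z^3 - 231*z^2 + 2160*z + 1600)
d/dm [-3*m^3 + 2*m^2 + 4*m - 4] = -9*m^2 + 4*m + 4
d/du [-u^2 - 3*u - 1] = -2*u - 3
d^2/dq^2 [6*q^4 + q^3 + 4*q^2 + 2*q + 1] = 72*q^2 + 6*q + 8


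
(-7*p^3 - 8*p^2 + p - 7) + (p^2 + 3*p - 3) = -7*p^3 - 7*p^2 + 4*p - 10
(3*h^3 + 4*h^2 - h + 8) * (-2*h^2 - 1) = -6*h^5 - 8*h^4 - h^3 - 20*h^2 + h - 8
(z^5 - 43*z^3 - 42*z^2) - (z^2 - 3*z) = z^5 - 43*z^3 - 43*z^2 + 3*z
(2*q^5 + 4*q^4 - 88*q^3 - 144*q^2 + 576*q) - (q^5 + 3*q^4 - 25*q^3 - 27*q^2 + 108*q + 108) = q^5 + q^4 - 63*q^3 - 117*q^2 + 468*q - 108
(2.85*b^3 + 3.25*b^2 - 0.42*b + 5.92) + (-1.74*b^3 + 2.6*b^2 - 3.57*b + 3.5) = 1.11*b^3 + 5.85*b^2 - 3.99*b + 9.42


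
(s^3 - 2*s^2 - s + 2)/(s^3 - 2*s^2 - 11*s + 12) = (s^2 - s - 2)/(s^2 - s - 12)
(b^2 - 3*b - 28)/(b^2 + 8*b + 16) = (b - 7)/(b + 4)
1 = 1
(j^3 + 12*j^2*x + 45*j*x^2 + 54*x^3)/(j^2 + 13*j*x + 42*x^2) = (j^2 + 6*j*x + 9*x^2)/(j + 7*x)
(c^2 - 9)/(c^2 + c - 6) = (c - 3)/(c - 2)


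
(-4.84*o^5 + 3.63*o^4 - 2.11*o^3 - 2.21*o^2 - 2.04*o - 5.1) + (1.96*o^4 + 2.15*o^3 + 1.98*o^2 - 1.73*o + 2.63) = -4.84*o^5 + 5.59*o^4 + 0.04*o^3 - 0.23*o^2 - 3.77*o - 2.47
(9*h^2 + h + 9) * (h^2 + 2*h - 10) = 9*h^4 + 19*h^3 - 79*h^2 + 8*h - 90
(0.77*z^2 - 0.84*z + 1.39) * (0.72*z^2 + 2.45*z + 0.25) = 0.5544*z^4 + 1.2817*z^3 - 0.8647*z^2 + 3.1955*z + 0.3475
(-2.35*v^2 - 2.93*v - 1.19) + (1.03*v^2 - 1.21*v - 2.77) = -1.32*v^2 - 4.14*v - 3.96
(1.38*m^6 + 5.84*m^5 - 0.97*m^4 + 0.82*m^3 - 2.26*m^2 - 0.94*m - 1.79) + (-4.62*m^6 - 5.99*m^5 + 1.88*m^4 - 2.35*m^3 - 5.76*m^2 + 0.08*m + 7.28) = -3.24*m^6 - 0.15*m^5 + 0.91*m^4 - 1.53*m^3 - 8.02*m^2 - 0.86*m + 5.49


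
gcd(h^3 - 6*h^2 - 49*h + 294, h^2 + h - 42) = h^2 + h - 42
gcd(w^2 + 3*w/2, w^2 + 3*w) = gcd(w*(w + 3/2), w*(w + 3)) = w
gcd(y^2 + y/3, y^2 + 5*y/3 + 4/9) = y + 1/3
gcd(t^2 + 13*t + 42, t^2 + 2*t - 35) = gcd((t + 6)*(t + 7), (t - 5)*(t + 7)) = t + 7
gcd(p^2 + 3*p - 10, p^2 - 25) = p + 5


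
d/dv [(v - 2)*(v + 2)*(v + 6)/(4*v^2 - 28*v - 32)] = (v^4 - 14*v^3 - 62*v^2 - 48*v - 136)/(4*(v^4 - 14*v^3 + 33*v^2 + 112*v + 64))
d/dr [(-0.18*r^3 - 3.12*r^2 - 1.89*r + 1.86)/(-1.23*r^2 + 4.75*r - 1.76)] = (0.2214*r^4 - 1.71*r^3 - 16.1943*r^2 + 15.558*r - 5.5086)/(1.5129*r^4 - 11.685*r^3 + 26.8921*r^2 - 16.72*r + 3.0976)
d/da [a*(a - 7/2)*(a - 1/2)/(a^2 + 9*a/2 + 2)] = (4*a^4 + 36*a^3 - 55*a^2 - 64*a + 14)/(4*a^4 + 36*a^3 + 97*a^2 + 72*a + 16)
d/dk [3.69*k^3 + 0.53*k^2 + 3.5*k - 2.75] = 11.07*k^2 + 1.06*k + 3.5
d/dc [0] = 0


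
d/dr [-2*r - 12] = -2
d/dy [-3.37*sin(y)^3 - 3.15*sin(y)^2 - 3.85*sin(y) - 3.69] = (-6.3*sin(y) + 5.055*cos(2*y) - 8.905)*cos(y)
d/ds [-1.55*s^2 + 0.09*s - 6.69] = 0.09 - 3.1*s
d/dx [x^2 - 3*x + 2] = 2*x - 3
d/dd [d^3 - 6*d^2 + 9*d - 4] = 3*d^2 - 12*d + 9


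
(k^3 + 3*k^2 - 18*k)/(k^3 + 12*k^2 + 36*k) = (k - 3)/(k + 6)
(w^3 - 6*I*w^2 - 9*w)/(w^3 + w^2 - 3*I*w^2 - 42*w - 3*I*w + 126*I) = w*(w - 3*I)/(w^2 + w - 42)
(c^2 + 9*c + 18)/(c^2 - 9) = (c + 6)/(c - 3)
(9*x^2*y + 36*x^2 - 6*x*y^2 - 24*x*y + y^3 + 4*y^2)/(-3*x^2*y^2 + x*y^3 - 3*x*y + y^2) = (-3*x*y - 12*x + y^2 + 4*y)/(y*(x*y + 1))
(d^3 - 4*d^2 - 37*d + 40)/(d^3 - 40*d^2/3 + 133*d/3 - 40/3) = 3*(d^2 + 4*d - 5)/(3*d^2 - 16*d + 5)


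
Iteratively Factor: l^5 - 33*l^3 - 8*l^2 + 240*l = (l - 3)*(l^4 + 3*l^3 - 24*l^2 - 80*l) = l*(l - 3)*(l^3 + 3*l^2 - 24*l - 80) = l*(l - 5)*(l - 3)*(l^2 + 8*l + 16) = l*(l - 5)*(l - 3)*(l + 4)*(l + 4)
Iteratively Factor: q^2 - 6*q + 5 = (q - 1)*(q - 5)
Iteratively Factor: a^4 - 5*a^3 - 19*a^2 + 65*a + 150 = (a + 3)*(a^3 - 8*a^2 + 5*a + 50) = (a - 5)*(a + 3)*(a^2 - 3*a - 10) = (a - 5)^2*(a + 3)*(a + 2)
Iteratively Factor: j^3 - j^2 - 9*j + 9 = (j - 1)*(j^2 - 9) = (j - 3)*(j - 1)*(j + 3)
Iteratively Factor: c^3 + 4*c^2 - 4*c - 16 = (c - 2)*(c^2 + 6*c + 8) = (c - 2)*(c + 4)*(c + 2)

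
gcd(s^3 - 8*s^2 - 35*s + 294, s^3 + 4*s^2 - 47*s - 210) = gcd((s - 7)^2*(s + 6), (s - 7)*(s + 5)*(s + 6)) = s^2 - s - 42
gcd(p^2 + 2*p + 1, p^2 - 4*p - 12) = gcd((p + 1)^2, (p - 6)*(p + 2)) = 1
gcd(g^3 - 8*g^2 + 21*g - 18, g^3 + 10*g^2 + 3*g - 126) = g - 3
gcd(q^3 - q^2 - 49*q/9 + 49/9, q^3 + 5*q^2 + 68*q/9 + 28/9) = q + 7/3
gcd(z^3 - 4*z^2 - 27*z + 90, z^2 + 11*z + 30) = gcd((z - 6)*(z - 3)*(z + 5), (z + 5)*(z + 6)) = z + 5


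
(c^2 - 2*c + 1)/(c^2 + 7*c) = (c^2 - 2*c + 1)/(c*(c + 7))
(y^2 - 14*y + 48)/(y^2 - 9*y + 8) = (y - 6)/(y - 1)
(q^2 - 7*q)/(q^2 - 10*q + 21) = q/(q - 3)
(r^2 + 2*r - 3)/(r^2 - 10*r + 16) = (r^2 + 2*r - 3)/(r^2 - 10*r + 16)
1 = 1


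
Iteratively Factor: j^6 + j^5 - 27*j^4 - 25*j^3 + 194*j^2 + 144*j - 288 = (j - 3)*(j^5 + 4*j^4 - 15*j^3 - 70*j^2 - 16*j + 96) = (j - 4)*(j - 3)*(j^4 + 8*j^3 + 17*j^2 - 2*j - 24) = (j - 4)*(j - 3)*(j + 2)*(j^3 + 6*j^2 + 5*j - 12) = (j - 4)*(j - 3)*(j - 1)*(j + 2)*(j^2 + 7*j + 12) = (j - 4)*(j - 3)*(j - 1)*(j + 2)*(j + 3)*(j + 4)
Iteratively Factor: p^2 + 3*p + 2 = (p + 1)*(p + 2)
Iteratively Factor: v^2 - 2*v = (v)*(v - 2)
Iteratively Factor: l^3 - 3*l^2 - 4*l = (l)*(l^2 - 3*l - 4) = l*(l + 1)*(l - 4)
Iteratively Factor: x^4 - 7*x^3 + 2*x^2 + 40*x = (x - 4)*(x^3 - 3*x^2 - 10*x) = (x - 5)*(x - 4)*(x^2 + 2*x) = x*(x - 5)*(x - 4)*(x + 2)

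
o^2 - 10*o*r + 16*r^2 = (o - 8*r)*(o - 2*r)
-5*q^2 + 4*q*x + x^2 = (-q + x)*(5*q + x)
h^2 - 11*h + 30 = (h - 6)*(h - 5)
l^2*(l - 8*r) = l^3 - 8*l^2*r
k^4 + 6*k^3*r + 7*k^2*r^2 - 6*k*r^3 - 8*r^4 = (k - r)*(k + r)*(k + 2*r)*(k + 4*r)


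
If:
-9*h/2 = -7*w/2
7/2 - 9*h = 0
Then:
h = 7/18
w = 1/2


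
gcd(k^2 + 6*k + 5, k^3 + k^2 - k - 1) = k + 1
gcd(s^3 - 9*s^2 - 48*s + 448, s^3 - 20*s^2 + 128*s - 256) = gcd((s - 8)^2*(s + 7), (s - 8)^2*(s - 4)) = s^2 - 16*s + 64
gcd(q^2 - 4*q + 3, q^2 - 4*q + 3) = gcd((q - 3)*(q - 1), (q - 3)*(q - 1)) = q^2 - 4*q + 3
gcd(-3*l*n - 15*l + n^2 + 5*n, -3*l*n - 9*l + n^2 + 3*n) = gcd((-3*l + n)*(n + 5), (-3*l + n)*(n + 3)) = 3*l - n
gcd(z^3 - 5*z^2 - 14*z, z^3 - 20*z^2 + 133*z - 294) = z - 7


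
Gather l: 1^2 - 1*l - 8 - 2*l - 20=-3*l - 27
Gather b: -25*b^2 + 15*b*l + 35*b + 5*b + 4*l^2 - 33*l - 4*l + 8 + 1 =-25*b^2 + b*(15*l + 40) + 4*l^2 - 37*l + 9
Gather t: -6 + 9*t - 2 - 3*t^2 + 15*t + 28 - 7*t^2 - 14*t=-10*t^2 + 10*t + 20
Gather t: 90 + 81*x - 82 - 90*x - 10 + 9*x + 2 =0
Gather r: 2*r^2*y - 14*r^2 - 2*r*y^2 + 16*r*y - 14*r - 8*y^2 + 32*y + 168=r^2*(2*y - 14) + r*(-2*y^2 + 16*y - 14) - 8*y^2 + 32*y + 168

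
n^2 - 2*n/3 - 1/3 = (n - 1)*(n + 1/3)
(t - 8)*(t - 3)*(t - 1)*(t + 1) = t^4 - 11*t^3 + 23*t^2 + 11*t - 24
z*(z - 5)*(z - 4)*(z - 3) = z^4 - 12*z^3 + 47*z^2 - 60*z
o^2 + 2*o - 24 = (o - 4)*(o + 6)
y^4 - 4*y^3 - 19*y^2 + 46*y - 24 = (y - 6)*(y - 1)^2*(y + 4)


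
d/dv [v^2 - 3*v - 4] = 2*v - 3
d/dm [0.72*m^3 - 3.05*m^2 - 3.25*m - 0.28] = 2.16*m^2 - 6.1*m - 3.25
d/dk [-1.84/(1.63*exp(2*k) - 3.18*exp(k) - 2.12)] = (5.9984*exp(k) - 5.8512)*exp(k)/(-1.63*exp(2*k) + 3.18*exp(k) + 2.12)^2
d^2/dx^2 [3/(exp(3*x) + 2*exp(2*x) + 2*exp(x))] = 3*(-(exp(2*x) + 2*exp(x) + 2)*(9*exp(2*x) + 8*exp(x) + 2) + 2*(3*exp(2*x) + 4*exp(x) + 2)^2)*exp(-x)/(exp(2*x) + 2*exp(x) + 2)^3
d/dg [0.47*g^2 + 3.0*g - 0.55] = 0.94*g + 3.0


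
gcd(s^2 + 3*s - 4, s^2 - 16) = s + 4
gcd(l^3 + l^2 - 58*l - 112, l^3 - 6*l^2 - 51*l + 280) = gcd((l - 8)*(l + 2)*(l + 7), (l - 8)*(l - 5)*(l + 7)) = l^2 - l - 56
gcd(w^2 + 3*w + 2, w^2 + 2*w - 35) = 1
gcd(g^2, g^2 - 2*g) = g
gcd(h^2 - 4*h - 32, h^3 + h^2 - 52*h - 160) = h^2 - 4*h - 32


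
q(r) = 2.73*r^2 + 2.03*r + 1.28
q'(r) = 5.46*r + 2.03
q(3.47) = 41.20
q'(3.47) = 20.98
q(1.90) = 14.99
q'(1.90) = 12.40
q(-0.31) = 0.91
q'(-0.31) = 0.34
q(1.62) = 11.73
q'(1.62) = 10.88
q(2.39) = 21.73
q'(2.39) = 15.08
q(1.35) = 9.00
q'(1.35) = 9.40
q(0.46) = 2.79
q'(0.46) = 4.54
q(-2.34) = 11.48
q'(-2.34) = -10.75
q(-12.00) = 370.04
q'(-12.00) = -63.49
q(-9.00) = 204.14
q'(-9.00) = -47.11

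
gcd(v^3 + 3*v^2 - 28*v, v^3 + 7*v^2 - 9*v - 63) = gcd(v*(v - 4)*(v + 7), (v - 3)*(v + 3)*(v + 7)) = v + 7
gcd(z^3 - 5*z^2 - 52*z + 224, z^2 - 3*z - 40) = z - 8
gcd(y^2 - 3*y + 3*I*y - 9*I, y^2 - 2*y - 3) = y - 3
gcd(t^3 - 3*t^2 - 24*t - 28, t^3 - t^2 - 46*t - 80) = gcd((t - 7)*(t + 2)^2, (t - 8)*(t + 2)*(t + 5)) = t + 2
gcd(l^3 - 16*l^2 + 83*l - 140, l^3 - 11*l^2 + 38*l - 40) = l^2 - 9*l + 20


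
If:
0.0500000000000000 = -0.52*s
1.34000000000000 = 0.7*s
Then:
No Solution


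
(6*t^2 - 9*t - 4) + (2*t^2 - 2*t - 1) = 8*t^2 - 11*t - 5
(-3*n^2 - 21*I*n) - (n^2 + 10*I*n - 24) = -4*n^2 - 31*I*n + 24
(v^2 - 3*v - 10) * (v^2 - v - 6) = v^4 - 4*v^3 - 13*v^2 + 28*v + 60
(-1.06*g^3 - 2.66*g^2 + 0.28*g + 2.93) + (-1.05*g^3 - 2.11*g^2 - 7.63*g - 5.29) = -2.11*g^3 - 4.77*g^2 - 7.35*g - 2.36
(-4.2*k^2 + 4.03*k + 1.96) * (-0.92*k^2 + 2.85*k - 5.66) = 3.864*k^4 - 15.6776*k^3 + 33.4543*k^2 - 17.2238*k - 11.0936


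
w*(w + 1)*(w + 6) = w^3 + 7*w^2 + 6*w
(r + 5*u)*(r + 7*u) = r^2 + 12*r*u + 35*u^2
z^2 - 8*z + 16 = (z - 4)^2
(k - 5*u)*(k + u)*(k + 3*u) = k^3 - k^2*u - 17*k*u^2 - 15*u^3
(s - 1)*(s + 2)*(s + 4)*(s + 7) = s^4 + 12*s^3 + 37*s^2 + 6*s - 56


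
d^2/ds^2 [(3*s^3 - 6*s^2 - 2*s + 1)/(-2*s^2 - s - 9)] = 2*(47*s^3 - 417*s^2 - 843*s + 485)/(8*s^6 + 12*s^5 + 114*s^4 + 109*s^3 + 513*s^2 + 243*s + 729)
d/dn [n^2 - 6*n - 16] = 2*n - 6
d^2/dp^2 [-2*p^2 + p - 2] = -4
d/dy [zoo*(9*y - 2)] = zoo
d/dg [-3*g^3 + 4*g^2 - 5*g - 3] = -9*g^2 + 8*g - 5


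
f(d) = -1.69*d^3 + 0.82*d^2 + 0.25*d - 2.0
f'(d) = -5.07*d^2 + 1.64*d + 0.25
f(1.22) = -3.54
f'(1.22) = -5.30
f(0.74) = -2.05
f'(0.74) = -1.31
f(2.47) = -21.85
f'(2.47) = -26.63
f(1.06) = -2.83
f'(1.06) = -3.71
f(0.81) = -2.16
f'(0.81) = -1.75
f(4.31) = -121.00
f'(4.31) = -86.86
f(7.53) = -675.18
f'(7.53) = -274.87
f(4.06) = -100.57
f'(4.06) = -76.66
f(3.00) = -39.50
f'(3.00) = -40.46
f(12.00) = -2801.24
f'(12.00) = -710.15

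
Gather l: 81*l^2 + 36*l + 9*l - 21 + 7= 81*l^2 + 45*l - 14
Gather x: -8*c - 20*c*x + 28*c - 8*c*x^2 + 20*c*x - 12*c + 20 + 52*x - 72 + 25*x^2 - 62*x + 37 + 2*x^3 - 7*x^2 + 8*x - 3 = 8*c + 2*x^3 + x^2*(18 - 8*c) - 2*x - 18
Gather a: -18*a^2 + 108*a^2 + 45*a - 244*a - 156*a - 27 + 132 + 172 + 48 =90*a^2 - 355*a + 325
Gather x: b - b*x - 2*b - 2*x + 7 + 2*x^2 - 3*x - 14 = -b + 2*x^2 + x*(-b - 5) - 7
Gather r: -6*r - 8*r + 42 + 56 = 98 - 14*r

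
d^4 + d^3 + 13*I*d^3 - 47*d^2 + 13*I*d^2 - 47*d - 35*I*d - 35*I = (d + 1)*(d + I)*(d + 5*I)*(d + 7*I)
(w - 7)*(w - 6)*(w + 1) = w^3 - 12*w^2 + 29*w + 42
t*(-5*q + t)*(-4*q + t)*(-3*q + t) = -60*q^3*t + 47*q^2*t^2 - 12*q*t^3 + t^4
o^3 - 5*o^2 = o^2*(o - 5)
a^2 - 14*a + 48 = (a - 8)*(a - 6)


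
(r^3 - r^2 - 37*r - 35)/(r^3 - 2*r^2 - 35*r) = (r + 1)/r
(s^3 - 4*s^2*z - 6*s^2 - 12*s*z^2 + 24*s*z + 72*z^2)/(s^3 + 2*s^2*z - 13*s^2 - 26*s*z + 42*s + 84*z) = (s - 6*z)/(s - 7)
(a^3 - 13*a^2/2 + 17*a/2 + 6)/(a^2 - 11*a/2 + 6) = (2*a^2 - 5*a - 3)/(2*a - 3)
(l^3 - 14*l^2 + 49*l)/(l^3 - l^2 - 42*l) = (l - 7)/(l + 6)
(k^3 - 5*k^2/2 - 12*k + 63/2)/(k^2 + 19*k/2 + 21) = (k^2 - 6*k + 9)/(k + 6)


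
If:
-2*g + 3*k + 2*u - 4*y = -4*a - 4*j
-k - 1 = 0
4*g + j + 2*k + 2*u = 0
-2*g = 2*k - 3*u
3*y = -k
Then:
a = 33*u/4 + 43/12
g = 3*u/2 + 1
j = -8*u - 2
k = -1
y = 1/3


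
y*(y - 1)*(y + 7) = y^3 + 6*y^2 - 7*y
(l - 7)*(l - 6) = l^2 - 13*l + 42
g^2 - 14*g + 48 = (g - 8)*(g - 6)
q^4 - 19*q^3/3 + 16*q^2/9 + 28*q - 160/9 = (q - 5)*(q - 8/3)*(q - 2/3)*(q + 2)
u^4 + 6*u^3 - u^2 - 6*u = u*(u - 1)*(u + 1)*(u + 6)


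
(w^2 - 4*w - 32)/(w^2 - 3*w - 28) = (w - 8)/(w - 7)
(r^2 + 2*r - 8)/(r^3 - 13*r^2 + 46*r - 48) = (r + 4)/(r^2 - 11*r + 24)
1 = 1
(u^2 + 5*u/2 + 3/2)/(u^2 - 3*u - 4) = (u + 3/2)/(u - 4)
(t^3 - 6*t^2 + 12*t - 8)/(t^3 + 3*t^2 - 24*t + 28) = (t - 2)/(t + 7)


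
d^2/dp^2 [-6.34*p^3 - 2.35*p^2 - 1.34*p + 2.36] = -38.04*p - 4.7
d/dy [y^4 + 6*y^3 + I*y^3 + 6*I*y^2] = y*(4*y^2 + 3*y*(6 + I) + 12*I)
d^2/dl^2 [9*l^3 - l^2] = 54*l - 2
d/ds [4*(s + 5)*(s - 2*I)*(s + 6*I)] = 12*s^2 + s*(40 + 32*I) + 48 + 80*I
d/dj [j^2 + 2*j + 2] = 2*j + 2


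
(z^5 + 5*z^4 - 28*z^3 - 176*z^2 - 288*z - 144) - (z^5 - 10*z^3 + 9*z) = 5*z^4 - 18*z^3 - 176*z^2 - 297*z - 144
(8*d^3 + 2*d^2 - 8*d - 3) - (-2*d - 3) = 8*d^3 + 2*d^2 - 6*d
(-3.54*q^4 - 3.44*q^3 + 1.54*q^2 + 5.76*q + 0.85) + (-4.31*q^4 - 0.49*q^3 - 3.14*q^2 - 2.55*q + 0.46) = -7.85*q^4 - 3.93*q^3 - 1.6*q^2 + 3.21*q + 1.31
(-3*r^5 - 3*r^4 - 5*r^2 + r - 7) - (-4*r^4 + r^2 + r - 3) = -3*r^5 + r^4 - 6*r^2 - 4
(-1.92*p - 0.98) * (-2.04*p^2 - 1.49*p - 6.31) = 3.9168*p^3 + 4.86*p^2 + 13.5754*p + 6.1838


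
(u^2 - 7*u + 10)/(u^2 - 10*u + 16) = (u - 5)/(u - 8)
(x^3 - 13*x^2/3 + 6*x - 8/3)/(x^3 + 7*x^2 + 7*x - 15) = (3*x^2 - 10*x + 8)/(3*(x^2 + 8*x + 15))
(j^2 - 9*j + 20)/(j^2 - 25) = (j - 4)/(j + 5)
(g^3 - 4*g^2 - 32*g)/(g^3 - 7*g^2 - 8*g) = (g + 4)/(g + 1)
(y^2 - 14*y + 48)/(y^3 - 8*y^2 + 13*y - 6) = (y - 8)/(y^2 - 2*y + 1)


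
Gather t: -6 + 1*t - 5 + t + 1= 2*t - 10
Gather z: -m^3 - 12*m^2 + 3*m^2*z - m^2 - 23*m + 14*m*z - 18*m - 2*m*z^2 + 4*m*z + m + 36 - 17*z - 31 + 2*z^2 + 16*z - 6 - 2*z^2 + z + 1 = -m^3 - 13*m^2 - 2*m*z^2 - 40*m + z*(3*m^2 + 18*m)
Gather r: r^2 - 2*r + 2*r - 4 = r^2 - 4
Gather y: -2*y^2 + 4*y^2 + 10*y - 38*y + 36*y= 2*y^2 + 8*y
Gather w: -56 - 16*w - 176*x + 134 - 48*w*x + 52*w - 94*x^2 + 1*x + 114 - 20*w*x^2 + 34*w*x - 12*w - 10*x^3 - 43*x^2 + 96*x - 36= w*(-20*x^2 - 14*x + 24) - 10*x^3 - 137*x^2 - 79*x + 156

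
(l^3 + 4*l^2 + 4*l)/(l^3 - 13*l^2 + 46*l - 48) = l*(l^2 + 4*l + 4)/(l^3 - 13*l^2 + 46*l - 48)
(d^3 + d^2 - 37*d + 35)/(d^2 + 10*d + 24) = (d^3 + d^2 - 37*d + 35)/(d^2 + 10*d + 24)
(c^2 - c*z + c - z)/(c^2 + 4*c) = (c^2 - c*z + c - z)/(c*(c + 4))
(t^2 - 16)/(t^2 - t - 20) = (t - 4)/(t - 5)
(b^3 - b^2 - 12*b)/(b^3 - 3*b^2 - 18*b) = (b - 4)/(b - 6)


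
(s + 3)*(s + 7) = s^2 + 10*s + 21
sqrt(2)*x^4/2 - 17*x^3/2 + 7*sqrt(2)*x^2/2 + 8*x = x*(x - 8*sqrt(2))*(x - sqrt(2))*(sqrt(2)*x/2 + 1/2)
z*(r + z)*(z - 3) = r*z^2 - 3*r*z + z^3 - 3*z^2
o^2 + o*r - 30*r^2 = (o - 5*r)*(o + 6*r)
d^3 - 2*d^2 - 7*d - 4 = (d - 4)*(d + 1)^2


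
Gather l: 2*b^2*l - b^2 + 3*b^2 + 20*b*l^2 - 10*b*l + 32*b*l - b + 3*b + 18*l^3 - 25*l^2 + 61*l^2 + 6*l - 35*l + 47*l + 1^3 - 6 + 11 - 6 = 2*b^2 + 2*b + 18*l^3 + l^2*(20*b + 36) + l*(2*b^2 + 22*b + 18)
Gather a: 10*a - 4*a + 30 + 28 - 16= 6*a + 42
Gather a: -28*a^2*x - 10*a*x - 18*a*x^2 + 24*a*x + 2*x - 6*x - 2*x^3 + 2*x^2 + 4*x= -28*a^2*x + a*(-18*x^2 + 14*x) - 2*x^3 + 2*x^2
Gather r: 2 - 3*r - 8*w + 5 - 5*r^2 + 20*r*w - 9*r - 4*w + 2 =-5*r^2 + r*(20*w - 12) - 12*w + 9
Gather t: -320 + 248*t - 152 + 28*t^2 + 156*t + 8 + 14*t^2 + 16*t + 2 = 42*t^2 + 420*t - 462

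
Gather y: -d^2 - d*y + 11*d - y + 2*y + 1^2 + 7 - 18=-d^2 + 11*d + y*(1 - d) - 10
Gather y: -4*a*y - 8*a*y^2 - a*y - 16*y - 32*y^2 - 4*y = y^2*(-8*a - 32) + y*(-5*a - 20)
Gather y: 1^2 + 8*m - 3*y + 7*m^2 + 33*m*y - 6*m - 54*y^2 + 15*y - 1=7*m^2 + 2*m - 54*y^2 + y*(33*m + 12)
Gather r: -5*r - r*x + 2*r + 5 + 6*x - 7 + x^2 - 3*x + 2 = r*(-x - 3) + x^2 + 3*x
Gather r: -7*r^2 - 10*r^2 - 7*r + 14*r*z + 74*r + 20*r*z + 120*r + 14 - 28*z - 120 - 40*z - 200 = -17*r^2 + r*(34*z + 187) - 68*z - 306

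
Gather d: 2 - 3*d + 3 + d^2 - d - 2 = d^2 - 4*d + 3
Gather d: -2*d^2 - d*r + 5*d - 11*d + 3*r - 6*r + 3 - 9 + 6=-2*d^2 + d*(-r - 6) - 3*r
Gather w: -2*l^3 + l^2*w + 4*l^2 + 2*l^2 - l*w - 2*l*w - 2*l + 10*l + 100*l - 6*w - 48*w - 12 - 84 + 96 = -2*l^3 + 6*l^2 + 108*l + w*(l^2 - 3*l - 54)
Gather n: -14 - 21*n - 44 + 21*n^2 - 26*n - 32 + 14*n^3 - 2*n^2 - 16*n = 14*n^3 + 19*n^2 - 63*n - 90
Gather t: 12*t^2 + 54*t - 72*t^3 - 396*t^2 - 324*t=-72*t^3 - 384*t^2 - 270*t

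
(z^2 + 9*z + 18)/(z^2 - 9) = (z + 6)/(z - 3)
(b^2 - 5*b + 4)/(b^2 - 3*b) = (b^2 - 5*b + 4)/(b*(b - 3))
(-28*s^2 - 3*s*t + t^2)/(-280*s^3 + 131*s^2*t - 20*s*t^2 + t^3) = (4*s + t)/(40*s^2 - 13*s*t + t^2)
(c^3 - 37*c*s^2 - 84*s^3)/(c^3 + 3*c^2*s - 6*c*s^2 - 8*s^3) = (-c^2 + 4*c*s + 21*s^2)/(-c^2 + c*s + 2*s^2)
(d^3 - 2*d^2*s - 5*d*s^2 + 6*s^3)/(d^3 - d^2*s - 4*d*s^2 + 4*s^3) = (-d + 3*s)/(-d + 2*s)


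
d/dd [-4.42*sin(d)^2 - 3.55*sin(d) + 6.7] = -(8.84*sin(d) + 3.55)*cos(d)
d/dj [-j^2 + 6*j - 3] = 6 - 2*j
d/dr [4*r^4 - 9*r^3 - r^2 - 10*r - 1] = 16*r^3 - 27*r^2 - 2*r - 10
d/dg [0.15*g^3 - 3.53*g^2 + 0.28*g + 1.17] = 0.45*g^2 - 7.06*g + 0.28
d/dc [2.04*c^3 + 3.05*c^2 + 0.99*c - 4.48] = 6.12*c^2 + 6.1*c + 0.99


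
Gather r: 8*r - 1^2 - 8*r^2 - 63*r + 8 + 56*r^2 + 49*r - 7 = 48*r^2 - 6*r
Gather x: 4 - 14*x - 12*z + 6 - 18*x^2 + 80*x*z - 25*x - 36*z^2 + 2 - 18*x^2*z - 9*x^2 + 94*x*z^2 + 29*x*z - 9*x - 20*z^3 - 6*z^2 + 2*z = x^2*(-18*z - 27) + x*(94*z^2 + 109*z - 48) - 20*z^3 - 42*z^2 - 10*z + 12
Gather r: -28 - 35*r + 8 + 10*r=-25*r - 20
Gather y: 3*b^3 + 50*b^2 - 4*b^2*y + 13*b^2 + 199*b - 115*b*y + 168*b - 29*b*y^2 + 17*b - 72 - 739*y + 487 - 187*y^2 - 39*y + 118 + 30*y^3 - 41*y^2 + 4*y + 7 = 3*b^3 + 63*b^2 + 384*b + 30*y^3 + y^2*(-29*b - 228) + y*(-4*b^2 - 115*b - 774) + 540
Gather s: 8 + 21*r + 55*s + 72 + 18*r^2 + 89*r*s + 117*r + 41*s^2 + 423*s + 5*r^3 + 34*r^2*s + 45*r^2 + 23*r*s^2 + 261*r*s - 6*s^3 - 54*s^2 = 5*r^3 + 63*r^2 + 138*r - 6*s^3 + s^2*(23*r - 13) + s*(34*r^2 + 350*r + 478) + 80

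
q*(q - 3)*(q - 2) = q^3 - 5*q^2 + 6*q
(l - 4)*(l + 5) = l^2 + l - 20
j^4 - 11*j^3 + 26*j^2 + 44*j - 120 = (j - 6)*(j - 5)*(j - 2)*(j + 2)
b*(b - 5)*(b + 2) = b^3 - 3*b^2 - 10*b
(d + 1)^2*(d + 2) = d^3 + 4*d^2 + 5*d + 2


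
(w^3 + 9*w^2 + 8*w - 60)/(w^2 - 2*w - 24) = (-w^3 - 9*w^2 - 8*w + 60)/(-w^2 + 2*w + 24)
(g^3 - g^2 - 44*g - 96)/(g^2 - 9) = (g^2 - 4*g - 32)/(g - 3)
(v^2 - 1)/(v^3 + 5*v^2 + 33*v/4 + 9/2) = 4*(v^2 - 1)/(4*v^3 + 20*v^2 + 33*v + 18)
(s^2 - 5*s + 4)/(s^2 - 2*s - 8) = (s - 1)/(s + 2)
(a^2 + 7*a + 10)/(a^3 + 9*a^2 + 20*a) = (a + 2)/(a*(a + 4))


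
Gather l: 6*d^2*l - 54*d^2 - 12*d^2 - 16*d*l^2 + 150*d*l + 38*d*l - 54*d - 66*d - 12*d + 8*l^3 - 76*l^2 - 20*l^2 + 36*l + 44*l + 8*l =-66*d^2 - 132*d + 8*l^3 + l^2*(-16*d - 96) + l*(6*d^2 + 188*d + 88)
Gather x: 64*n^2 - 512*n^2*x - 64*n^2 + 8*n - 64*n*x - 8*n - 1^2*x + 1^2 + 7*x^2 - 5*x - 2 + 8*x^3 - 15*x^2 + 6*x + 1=8*x^3 - 8*x^2 + x*(-512*n^2 - 64*n)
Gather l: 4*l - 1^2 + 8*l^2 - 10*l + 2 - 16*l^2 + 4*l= -8*l^2 - 2*l + 1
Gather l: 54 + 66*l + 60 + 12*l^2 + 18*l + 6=12*l^2 + 84*l + 120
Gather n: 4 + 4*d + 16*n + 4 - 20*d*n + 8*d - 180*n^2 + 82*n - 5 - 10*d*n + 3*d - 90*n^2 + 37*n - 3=15*d - 270*n^2 + n*(135 - 30*d)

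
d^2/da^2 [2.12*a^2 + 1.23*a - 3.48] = 4.24000000000000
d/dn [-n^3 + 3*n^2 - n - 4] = -3*n^2 + 6*n - 1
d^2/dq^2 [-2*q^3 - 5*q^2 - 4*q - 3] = -12*q - 10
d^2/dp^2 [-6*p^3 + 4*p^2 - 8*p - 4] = 8 - 36*p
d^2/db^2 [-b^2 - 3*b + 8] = -2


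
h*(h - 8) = h^2 - 8*h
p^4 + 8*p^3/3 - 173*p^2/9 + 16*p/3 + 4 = (p - 3)*(p - 2/3)*(p + 1/3)*(p + 6)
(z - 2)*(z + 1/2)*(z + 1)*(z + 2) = z^4 + 3*z^3/2 - 7*z^2/2 - 6*z - 2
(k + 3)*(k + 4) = k^2 + 7*k + 12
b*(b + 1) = b^2 + b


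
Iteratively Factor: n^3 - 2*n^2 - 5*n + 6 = (n - 3)*(n^2 + n - 2) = (n - 3)*(n - 1)*(n + 2)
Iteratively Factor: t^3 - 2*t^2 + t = (t)*(t^2 - 2*t + 1) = t*(t - 1)*(t - 1)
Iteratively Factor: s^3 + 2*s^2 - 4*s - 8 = (s + 2)*(s^2 - 4) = (s + 2)^2*(s - 2)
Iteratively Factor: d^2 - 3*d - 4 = (d - 4)*(d + 1)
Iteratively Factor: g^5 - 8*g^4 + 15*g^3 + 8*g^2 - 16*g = (g - 4)*(g^4 - 4*g^3 - g^2 + 4*g) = (g - 4)^2*(g^3 - g) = (g - 4)^2*(g + 1)*(g^2 - g) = g*(g - 4)^2*(g + 1)*(g - 1)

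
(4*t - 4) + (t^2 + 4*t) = t^2 + 8*t - 4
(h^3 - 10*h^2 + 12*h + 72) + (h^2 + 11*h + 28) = h^3 - 9*h^2 + 23*h + 100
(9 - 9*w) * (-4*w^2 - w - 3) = 36*w^3 - 27*w^2 + 18*w - 27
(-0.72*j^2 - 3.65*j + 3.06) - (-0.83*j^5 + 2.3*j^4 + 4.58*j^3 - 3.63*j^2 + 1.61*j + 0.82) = 0.83*j^5 - 2.3*j^4 - 4.58*j^3 + 2.91*j^2 - 5.26*j + 2.24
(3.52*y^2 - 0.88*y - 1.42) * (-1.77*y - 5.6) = -6.2304*y^3 - 18.1544*y^2 + 7.4414*y + 7.952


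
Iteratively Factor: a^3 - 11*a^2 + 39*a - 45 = (a - 5)*(a^2 - 6*a + 9) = (a - 5)*(a - 3)*(a - 3)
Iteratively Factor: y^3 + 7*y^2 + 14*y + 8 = (y + 4)*(y^2 + 3*y + 2) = (y + 1)*(y + 4)*(y + 2)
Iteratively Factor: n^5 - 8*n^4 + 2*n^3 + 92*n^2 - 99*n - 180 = (n - 5)*(n^4 - 3*n^3 - 13*n^2 + 27*n + 36) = (n - 5)*(n + 3)*(n^3 - 6*n^2 + 5*n + 12) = (n - 5)*(n - 4)*(n + 3)*(n^2 - 2*n - 3) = (n - 5)*(n - 4)*(n - 3)*(n + 3)*(n + 1)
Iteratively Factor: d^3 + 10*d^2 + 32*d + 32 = (d + 4)*(d^2 + 6*d + 8) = (d + 2)*(d + 4)*(d + 4)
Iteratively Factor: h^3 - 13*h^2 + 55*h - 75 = (h - 5)*(h^2 - 8*h + 15) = (h - 5)*(h - 3)*(h - 5)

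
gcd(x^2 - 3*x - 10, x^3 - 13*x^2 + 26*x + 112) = x + 2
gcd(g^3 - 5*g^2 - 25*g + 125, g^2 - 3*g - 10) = g - 5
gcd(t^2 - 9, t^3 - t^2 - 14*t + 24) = t - 3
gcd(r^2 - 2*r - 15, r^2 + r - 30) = r - 5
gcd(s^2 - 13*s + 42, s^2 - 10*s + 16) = 1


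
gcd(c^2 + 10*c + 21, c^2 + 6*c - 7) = c + 7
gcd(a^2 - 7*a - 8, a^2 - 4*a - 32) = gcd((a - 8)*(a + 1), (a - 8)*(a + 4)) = a - 8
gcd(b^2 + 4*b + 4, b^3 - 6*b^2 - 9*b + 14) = b + 2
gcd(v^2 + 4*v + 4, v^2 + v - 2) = v + 2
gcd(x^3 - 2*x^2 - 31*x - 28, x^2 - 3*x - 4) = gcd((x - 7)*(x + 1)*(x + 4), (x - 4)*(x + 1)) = x + 1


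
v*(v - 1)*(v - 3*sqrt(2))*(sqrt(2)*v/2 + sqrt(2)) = sqrt(2)*v^4/2 - 3*v^3 + sqrt(2)*v^3/2 - 3*v^2 - sqrt(2)*v^2 + 6*v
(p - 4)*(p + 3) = p^2 - p - 12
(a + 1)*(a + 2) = a^2 + 3*a + 2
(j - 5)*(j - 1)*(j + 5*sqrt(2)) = j^3 - 6*j^2 + 5*sqrt(2)*j^2 - 30*sqrt(2)*j + 5*j + 25*sqrt(2)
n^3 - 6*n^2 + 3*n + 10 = (n - 5)*(n - 2)*(n + 1)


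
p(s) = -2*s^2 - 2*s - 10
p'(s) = -4*s - 2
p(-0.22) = -9.66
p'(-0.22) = -1.12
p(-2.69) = -19.09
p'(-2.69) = 8.76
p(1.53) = -17.74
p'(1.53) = -8.12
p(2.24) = -24.52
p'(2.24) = -10.96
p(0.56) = -11.75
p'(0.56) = -4.24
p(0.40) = -11.12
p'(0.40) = -3.60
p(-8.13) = -125.93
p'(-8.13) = 30.52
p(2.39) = -26.20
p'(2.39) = -11.56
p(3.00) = -34.00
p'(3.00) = -14.00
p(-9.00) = -154.00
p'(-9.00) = 34.00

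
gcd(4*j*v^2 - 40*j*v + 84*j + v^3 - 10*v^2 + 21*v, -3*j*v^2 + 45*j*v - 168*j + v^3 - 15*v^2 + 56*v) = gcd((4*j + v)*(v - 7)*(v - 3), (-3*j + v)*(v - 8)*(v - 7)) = v - 7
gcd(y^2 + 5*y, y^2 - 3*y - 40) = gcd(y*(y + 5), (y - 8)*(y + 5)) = y + 5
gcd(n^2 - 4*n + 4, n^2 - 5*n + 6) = n - 2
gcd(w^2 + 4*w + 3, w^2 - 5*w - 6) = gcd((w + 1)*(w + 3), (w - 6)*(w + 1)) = w + 1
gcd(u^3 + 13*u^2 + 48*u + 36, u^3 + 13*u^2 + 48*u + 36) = u^3 + 13*u^2 + 48*u + 36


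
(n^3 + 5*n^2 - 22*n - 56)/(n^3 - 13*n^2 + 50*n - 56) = (n^2 + 9*n + 14)/(n^2 - 9*n + 14)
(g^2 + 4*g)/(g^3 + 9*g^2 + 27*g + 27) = g*(g + 4)/(g^3 + 9*g^2 + 27*g + 27)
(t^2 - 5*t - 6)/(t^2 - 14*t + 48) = (t + 1)/(t - 8)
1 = 1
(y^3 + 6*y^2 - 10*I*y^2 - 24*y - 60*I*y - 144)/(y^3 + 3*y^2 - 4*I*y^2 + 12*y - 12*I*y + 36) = (y^2 + y*(6 - 4*I) - 24*I)/(y^2 + y*(3 + 2*I) + 6*I)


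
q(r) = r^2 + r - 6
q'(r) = 2*r + 1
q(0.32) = -5.58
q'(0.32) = 1.64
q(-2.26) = -3.15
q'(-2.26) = -3.52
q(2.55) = 3.05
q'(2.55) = 6.10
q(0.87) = -4.37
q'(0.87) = 2.74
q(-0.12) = -6.11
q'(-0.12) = 0.76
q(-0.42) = -6.24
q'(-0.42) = 0.16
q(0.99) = -4.03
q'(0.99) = 2.98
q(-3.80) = 4.64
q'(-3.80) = -6.60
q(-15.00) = 204.00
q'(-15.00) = -29.00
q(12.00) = 150.00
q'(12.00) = 25.00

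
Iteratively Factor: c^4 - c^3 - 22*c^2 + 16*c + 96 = (c + 4)*(c^3 - 5*c^2 - 2*c + 24) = (c - 4)*(c + 4)*(c^2 - c - 6) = (c - 4)*(c - 3)*(c + 4)*(c + 2)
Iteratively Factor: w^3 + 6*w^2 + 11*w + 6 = (w + 3)*(w^2 + 3*w + 2) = (w + 1)*(w + 3)*(w + 2)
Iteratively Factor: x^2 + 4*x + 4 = (x + 2)*(x + 2)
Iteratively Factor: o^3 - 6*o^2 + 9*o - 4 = (o - 1)*(o^2 - 5*o + 4) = (o - 4)*(o - 1)*(o - 1)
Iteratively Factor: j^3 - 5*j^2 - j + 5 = (j + 1)*(j^2 - 6*j + 5) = (j - 5)*(j + 1)*(j - 1)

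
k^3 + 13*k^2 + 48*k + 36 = (k + 1)*(k + 6)^2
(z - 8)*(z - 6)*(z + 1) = z^3 - 13*z^2 + 34*z + 48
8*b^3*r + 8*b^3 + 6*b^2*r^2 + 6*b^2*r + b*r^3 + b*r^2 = (2*b + r)*(4*b + r)*(b*r + b)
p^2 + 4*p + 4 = (p + 2)^2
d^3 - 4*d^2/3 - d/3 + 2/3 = (d - 1)^2*(d + 2/3)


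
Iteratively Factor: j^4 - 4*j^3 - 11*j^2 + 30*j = (j - 5)*(j^3 + j^2 - 6*j) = (j - 5)*(j - 2)*(j^2 + 3*j) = (j - 5)*(j - 2)*(j + 3)*(j)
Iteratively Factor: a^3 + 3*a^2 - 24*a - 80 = (a + 4)*(a^2 - a - 20) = (a + 4)^2*(a - 5)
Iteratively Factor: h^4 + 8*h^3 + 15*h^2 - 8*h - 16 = (h - 1)*(h^3 + 9*h^2 + 24*h + 16) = (h - 1)*(h + 1)*(h^2 + 8*h + 16) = (h - 1)*(h + 1)*(h + 4)*(h + 4)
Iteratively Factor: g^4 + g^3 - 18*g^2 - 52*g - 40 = (g + 2)*(g^3 - g^2 - 16*g - 20) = (g + 2)^2*(g^2 - 3*g - 10) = (g - 5)*(g + 2)^2*(g + 2)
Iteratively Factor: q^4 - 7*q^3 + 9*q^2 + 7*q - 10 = (q - 1)*(q^3 - 6*q^2 + 3*q + 10) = (q - 1)*(q + 1)*(q^2 - 7*q + 10) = (q - 5)*(q - 1)*(q + 1)*(q - 2)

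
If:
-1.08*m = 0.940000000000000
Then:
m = -0.87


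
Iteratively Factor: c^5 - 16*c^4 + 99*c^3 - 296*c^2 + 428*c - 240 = (c - 5)*(c^4 - 11*c^3 + 44*c^2 - 76*c + 48) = (c - 5)*(c - 4)*(c^3 - 7*c^2 + 16*c - 12) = (c - 5)*(c - 4)*(c - 3)*(c^2 - 4*c + 4) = (c - 5)*(c - 4)*(c - 3)*(c - 2)*(c - 2)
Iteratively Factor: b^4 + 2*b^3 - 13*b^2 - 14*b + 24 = (b - 1)*(b^3 + 3*b^2 - 10*b - 24) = (b - 1)*(b + 2)*(b^2 + b - 12) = (b - 3)*(b - 1)*(b + 2)*(b + 4)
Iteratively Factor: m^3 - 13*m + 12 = (m + 4)*(m^2 - 4*m + 3) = (m - 3)*(m + 4)*(m - 1)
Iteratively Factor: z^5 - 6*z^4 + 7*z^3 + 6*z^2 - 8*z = (z - 2)*(z^4 - 4*z^3 - z^2 + 4*z) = z*(z - 2)*(z^3 - 4*z^2 - z + 4) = z*(z - 4)*(z - 2)*(z^2 - 1) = z*(z - 4)*(z - 2)*(z - 1)*(z + 1)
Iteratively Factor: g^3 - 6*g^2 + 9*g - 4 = (g - 1)*(g^2 - 5*g + 4) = (g - 4)*(g - 1)*(g - 1)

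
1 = 1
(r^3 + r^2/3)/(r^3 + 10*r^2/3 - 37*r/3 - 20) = r^2*(3*r + 1)/(3*r^3 + 10*r^2 - 37*r - 60)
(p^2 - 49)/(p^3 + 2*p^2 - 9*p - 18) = (p^2 - 49)/(p^3 + 2*p^2 - 9*p - 18)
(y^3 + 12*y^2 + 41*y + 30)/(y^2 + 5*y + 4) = (y^2 + 11*y + 30)/(y + 4)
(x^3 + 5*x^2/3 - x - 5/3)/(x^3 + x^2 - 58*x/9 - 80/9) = 3*(x^2 - 1)/(3*x^2 - 2*x - 16)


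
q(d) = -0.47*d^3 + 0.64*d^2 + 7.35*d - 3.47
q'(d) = -1.41*d^2 + 1.28*d + 7.35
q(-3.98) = 7.05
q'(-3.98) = -20.08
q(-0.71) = -8.20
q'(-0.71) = 5.73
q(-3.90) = 5.48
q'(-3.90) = -19.09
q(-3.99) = 7.25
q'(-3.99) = -20.20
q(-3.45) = -1.91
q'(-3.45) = -13.85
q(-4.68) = 24.33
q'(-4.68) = -29.52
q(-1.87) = -11.90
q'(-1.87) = 0.03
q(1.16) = 5.18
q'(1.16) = 6.94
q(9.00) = -228.11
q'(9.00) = -95.34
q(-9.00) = 324.85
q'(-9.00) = -118.38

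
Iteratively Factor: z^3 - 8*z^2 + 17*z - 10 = (z - 1)*(z^2 - 7*z + 10) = (z - 2)*(z - 1)*(z - 5)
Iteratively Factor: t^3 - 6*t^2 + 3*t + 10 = (t - 5)*(t^2 - t - 2) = (t - 5)*(t + 1)*(t - 2)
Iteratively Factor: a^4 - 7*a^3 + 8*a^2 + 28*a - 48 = (a + 2)*(a^3 - 9*a^2 + 26*a - 24) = (a - 3)*(a + 2)*(a^2 - 6*a + 8) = (a - 3)*(a - 2)*(a + 2)*(a - 4)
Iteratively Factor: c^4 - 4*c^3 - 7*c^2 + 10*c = (c + 2)*(c^3 - 6*c^2 + 5*c) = (c - 5)*(c + 2)*(c^2 - c) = c*(c - 5)*(c + 2)*(c - 1)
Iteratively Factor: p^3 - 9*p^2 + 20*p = (p)*(p^2 - 9*p + 20) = p*(p - 5)*(p - 4)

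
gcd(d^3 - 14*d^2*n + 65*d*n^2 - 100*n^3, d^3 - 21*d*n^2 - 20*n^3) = d - 5*n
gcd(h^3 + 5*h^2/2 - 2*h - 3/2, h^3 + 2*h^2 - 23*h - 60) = h + 3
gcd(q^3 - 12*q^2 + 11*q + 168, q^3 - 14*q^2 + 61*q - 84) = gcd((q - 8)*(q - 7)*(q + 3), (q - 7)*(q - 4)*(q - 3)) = q - 7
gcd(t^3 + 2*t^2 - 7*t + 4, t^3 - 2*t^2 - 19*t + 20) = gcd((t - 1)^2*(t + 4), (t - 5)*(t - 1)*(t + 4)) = t^2 + 3*t - 4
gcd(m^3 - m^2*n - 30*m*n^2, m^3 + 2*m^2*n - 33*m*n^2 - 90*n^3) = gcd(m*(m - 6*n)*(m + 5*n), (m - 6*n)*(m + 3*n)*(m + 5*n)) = m^2 - m*n - 30*n^2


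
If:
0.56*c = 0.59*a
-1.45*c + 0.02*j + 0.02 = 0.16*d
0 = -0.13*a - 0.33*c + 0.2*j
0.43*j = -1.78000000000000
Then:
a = -1.73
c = -1.83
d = 16.16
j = -4.14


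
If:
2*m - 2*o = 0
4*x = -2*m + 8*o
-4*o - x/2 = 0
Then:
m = 0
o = 0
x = 0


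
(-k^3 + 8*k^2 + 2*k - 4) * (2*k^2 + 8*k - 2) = -2*k^5 + 8*k^4 + 70*k^3 - 8*k^2 - 36*k + 8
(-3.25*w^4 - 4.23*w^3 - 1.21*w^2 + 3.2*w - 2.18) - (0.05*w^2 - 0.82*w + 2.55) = -3.25*w^4 - 4.23*w^3 - 1.26*w^2 + 4.02*w - 4.73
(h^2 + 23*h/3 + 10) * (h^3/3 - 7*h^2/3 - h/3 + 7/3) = h^5/3 + 2*h^4/9 - 134*h^3/9 - 212*h^2/9 + 131*h/9 + 70/3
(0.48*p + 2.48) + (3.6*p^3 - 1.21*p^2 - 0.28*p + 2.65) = 3.6*p^3 - 1.21*p^2 + 0.2*p + 5.13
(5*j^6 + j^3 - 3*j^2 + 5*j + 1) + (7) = 5*j^6 + j^3 - 3*j^2 + 5*j + 8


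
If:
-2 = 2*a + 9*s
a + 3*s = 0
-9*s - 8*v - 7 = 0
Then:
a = 2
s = -2/3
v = -1/8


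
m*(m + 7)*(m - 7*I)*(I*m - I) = I*m^4 + 7*m^3 + 6*I*m^3 + 42*m^2 - 7*I*m^2 - 49*m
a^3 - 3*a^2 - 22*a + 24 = (a - 6)*(a - 1)*(a + 4)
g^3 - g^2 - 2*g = g*(g - 2)*(g + 1)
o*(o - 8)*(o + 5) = o^3 - 3*o^2 - 40*o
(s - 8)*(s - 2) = s^2 - 10*s + 16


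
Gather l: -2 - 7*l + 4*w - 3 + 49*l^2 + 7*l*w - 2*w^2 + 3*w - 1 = 49*l^2 + l*(7*w - 7) - 2*w^2 + 7*w - 6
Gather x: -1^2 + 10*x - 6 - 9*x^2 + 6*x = -9*x^2 + 16*x - 7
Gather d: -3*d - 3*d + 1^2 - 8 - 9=-6*d - 16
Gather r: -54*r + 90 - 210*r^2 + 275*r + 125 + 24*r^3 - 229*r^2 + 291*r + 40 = 24*r^3 - 439*r^2 + 512*r + 255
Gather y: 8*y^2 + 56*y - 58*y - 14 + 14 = 8*y^2 - 2*y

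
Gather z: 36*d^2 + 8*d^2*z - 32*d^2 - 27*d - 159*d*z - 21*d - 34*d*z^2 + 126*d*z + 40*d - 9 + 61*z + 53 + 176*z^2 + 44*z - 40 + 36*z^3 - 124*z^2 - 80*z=4*d^2 - 8*d + 36*z^3 + z^2*(52 - 34*d) + z*(8*d^2 - 33*d + 25) + 4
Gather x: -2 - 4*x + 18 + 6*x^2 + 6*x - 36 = 6*x^2 + 2*x - 20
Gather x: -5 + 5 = 0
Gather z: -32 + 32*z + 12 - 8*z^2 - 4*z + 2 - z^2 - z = -9*z^2 + 27*z - 18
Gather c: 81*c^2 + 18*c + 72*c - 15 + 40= 81*c^2 + 90*c + 25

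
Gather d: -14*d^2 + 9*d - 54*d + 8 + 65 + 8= -14*d^2 - 45*d + 81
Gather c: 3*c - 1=3*c - 1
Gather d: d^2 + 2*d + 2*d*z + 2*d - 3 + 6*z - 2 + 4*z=d^2 + d*(2*z + 4) + 10*z - 5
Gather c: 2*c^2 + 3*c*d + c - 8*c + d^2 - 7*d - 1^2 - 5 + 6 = 2*c^2 + c*(3*d - 7) + d^2 - 7*d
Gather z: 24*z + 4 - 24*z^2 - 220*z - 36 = -24*z^2 - 196*z - 32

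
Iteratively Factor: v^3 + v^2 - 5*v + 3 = (v - 1)*(v^2 + 2*v - 3) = (v - 1)*(v + 3)*(v - 1)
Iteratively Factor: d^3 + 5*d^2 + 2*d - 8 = (d - 1)*(d^2 + 6*d + 8) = (d - 1)*(d + 4)*(d + 2)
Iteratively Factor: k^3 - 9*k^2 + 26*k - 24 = (k - 2)*(k^2 - 7*k + 12) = (k - 3)*(k - 2)*(k - 4)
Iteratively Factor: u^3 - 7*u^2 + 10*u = (u - 5)*(u^2 - 2*u) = u*(u - 5)*(u - 2)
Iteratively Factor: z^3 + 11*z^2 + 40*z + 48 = (z + 4)*(z^2 + 7*z + 12) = (z + 3)*(z + 4)*(z + 4)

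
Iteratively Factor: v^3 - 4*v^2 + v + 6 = (v - 2)*(v^2 - 2*v - 3) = (v - 2)*(v + 1)*(v - 3)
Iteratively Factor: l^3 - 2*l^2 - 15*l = (l + 3)*(l^2 - 5*l) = l*(l + 3)*(l - 5)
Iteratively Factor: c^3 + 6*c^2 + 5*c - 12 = (c + 4)*(c^2 + 2*c - 3) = (c - 1)*(c + 4)*(c + 3)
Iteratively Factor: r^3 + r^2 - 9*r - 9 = (r - 3)*(r^2 + 4*r + 3) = (r - 3)*(r + 3)*(r + 1)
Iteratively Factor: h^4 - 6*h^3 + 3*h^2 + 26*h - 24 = (h - 3)*(h^3 - 3*h^2 - 6*h + 8) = (h - 3)*(h + 2)*(h^2 - 5*h + 4) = (h - 3)*(h - 1)*(h + 2)*(h - 4)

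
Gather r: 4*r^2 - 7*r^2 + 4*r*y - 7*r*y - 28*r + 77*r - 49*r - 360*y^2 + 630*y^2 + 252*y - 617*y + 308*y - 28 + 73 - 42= -3*r^2 - 3*r*y + 270*y^2 - 57*y + 3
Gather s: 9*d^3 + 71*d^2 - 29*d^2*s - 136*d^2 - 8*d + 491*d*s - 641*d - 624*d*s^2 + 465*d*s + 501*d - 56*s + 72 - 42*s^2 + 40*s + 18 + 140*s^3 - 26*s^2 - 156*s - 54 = 9*d^3 - 65*d^2 - 148*d + 140*s^3 + s^2*(-624*d - 68) + s*(-29*d^2 + 956*d - 172) + 36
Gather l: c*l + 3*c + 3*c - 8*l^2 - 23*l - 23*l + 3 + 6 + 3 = 6*c - 8*l^2 + l*(c - 46) + 12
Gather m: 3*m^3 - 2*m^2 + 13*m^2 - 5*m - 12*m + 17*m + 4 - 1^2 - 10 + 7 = 3*m^3 + 11*m^2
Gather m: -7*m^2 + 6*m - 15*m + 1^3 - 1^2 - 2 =-7*m^2 - 9*m - 2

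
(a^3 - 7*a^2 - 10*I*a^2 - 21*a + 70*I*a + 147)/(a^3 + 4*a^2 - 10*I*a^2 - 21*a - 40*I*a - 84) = (a - 7)/(a + 4)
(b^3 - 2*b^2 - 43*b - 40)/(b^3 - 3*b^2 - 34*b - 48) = (b^2 + 6*b + 5)/(b^2 + 5*b + 6)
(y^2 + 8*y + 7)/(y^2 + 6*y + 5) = (y + 7)/(y + 5)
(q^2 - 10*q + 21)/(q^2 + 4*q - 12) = (q^2 - 10*q + 21)/(q^2 + 4*q - 12)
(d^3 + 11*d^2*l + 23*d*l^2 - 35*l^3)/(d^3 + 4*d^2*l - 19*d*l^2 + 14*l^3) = (d + 5*l)/(d - 2*l)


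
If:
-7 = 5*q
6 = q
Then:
No Solution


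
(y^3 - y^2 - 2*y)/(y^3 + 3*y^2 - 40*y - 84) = y*(y^2 - y - 2)/(y^3 + 3*y^2 - 40*y - 84)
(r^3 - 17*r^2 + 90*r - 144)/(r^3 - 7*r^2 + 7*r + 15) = (r^2 - 14*r + 48)/(r^2 - 4*r - 5)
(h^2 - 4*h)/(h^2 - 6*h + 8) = h/(h - 2)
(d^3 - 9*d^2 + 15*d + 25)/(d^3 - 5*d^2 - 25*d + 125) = (d + 1)/(d + 5)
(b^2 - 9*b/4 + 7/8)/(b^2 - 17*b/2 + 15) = (8*b^2 - 18*b + 7)/(4*(2*b^2 - 17*b + 30))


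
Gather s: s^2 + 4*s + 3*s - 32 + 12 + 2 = s^2 + 7*s - 18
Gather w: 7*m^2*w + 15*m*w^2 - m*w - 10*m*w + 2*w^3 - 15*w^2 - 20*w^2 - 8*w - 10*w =2*w^3 + w^2*(15*m - 35) + w*(7*m^2 - 11*m - 18)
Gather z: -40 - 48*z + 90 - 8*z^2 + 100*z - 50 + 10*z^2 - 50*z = 2*z^2 + 2*z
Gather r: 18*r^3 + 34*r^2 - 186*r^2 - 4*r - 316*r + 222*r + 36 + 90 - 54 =18*r^3 - 152*r^2 - 98*r + 72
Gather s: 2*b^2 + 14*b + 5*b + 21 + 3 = 2*b^2 + 19*b + 24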